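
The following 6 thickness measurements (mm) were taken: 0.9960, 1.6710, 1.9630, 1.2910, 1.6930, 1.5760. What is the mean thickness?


Formula: Average = sum / n
Substituting: Average = 9.1900 / 6
Result: 1.5317 mm


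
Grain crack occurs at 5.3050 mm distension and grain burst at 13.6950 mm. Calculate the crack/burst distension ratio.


Formula: Ratio = crack / burst
Substituting: Ratio = 5.3050 / 13.6950
Result: 0.3874


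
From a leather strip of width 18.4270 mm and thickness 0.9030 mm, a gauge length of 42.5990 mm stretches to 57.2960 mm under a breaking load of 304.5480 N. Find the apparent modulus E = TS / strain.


TS = F / (w * t) = 304.5480 / (18.4270 * 0.9030) = 18.3026 N/mm^2
strain = (Lf - L0) / L0 = (57.2960 - 42.5990) / 42.5990 = 0.3450
E = TS / strain = 18.3026 / 0.3450 = 53.0498 N/mm^2


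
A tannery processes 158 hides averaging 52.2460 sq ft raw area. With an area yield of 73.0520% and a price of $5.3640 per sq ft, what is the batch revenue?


Raw_total = N * avg_area = 158 * 52.2460 = 8254.8680 sq ft
Finished = Raw_total * yield / 100 = 8254.8680 * 73.0520 / 100 = 6030.3462 sq ft
Value = Finished * price = 6030.3462 * 5.3640 = 32346.7769 $


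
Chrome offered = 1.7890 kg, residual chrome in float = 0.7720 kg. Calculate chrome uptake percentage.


Formula: Uptake = (offered - residual) / offered * 100
Substituting: Uptake = (1.7890 - 0.7720) / 1.7890 * 100
Result: 56.8474 %


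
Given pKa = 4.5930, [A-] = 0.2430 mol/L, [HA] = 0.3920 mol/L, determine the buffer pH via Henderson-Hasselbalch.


ratio = [A-] / [HA] = 0.2430 / 0.3920 = 0.6199
log10(ratio) = -0.2077
pH = pKa + log10(ratio) = 4.5930 - 0.2077 = 4.3853


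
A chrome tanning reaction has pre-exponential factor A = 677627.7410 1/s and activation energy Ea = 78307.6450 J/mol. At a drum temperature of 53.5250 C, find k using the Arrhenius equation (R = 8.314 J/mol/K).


T_K = T_C + 273.15 = 53.5250 + 273.15 = 326.6750 K
exponent = -Ea / (R * T_K) = -78307.6450 / (8.314 * 326.6750) = -28.8322
k = A * exp(exponent) = 677627.7410 * exp(-28.8322) = 2.0385e-07 1/s


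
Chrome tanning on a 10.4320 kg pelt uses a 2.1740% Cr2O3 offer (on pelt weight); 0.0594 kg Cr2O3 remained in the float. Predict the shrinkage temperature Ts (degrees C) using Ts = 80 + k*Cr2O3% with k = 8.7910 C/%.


Offered = pelt * offer_pct / 100 = 10.4320 * 2.1740 / 100 = 0.2268 kg
Uptake = offered - residual = 0.2268 - 0.0594 = 0.1674 kg
Cr2O3% on pelt = uptake / pelt * 100 = 0.1674 / 10.4320 * 100 = 1.6046 %
Ts = 80 + k * Cr2O3% = 80 + 8.7910 * 1.6046 = 94.1060 C


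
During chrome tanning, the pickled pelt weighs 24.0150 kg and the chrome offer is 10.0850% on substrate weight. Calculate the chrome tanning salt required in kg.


Formula: Chrome = substrate * pct / 100
Substituting: Chrome = 24.0150 * 10.0850 / 100
Result: 2.4219 kg


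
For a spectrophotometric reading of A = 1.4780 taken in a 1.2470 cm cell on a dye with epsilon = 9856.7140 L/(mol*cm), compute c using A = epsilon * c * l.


Formula: c = A / (epsilon * l)
Substituting: c = 1.4780 / (9856.7140 * 1.2470)
Result: 1.2025e-04 mol/L


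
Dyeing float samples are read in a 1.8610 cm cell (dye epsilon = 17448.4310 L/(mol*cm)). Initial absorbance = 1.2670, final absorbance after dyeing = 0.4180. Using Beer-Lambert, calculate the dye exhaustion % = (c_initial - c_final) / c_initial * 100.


c_initial = A_i / (epsilon * l) = 1.2670 / (17448.4310 * 1.8610) = 3.9019e-05 mol/L
c_final = A_f / (epsilon * l) = 0.4180 / (17448.4310 * 1.8610) = 1.2873e-05 mol/L
Exhaustion = (c_initial - c_final) / c_initial * 100 = (3.9019e-05 - 1.2873e-05) / 3.9019e-05 * 100 = 67.0087 %


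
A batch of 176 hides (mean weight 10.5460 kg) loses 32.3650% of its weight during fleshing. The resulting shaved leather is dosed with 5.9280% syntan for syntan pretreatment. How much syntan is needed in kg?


Total_raw = N * avg_wt = 176 * 10.5460 = 1856.0960 kg
Substrate = Total_raw * (1 - loss/100) = 1856.0960 * (1 - 32.3650/100) = 1255.3705 kg
Syntan = Substrate * pct / 100 = 1255.3705 * 5.9280 / 100 = 74.4184 kg


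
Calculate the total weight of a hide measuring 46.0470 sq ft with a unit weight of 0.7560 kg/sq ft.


Formula: Weight = area * weight_per_sqft
Substituting: Weight = 46.0470 * 0.7560
Result: 34.8115 kg


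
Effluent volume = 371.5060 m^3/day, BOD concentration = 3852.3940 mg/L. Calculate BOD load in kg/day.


Formula: BOD_load = volume * conc / 1000
Substituting: BOD_load = 371.5060 * 3852.3940 / 1000
Result: 1431.1875 kg/day


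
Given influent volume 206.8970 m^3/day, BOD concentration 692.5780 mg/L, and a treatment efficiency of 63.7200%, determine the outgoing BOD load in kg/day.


Load_in = volume * conc / 1000 = 206.8970 * 692.5780 / 1000 = 143.2923 kg/day
Removed = Load_in * eff / 100 = 143.2923 * 63.7200 / 100 = 91.3059 kg/day
Load_out = Load_in - Removed = 143.2923 - 91.3059 = 51.9865 kg/day


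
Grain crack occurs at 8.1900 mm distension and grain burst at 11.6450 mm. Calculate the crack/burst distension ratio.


Formula: Ratio = crack / burst
Substituting: Ratio = 8.1900 / 11.6450
Result: 0.7033


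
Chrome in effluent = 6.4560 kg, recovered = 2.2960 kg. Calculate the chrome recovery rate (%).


Formula: Recovery = recovered / input * 100
Substituting: Recovery = 2.2960 / 6.4560 * 100
Result: 35.5638 %


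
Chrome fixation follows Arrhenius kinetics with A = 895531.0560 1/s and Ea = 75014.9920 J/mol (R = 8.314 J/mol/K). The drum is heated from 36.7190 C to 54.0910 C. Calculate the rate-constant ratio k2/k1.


T1 = 36.7190 + 273.15 = 309.8690 K; T2 = 54.0910 + 273.15 = 327.2410 K
k1 = A * exp(-Ea/(R*T1)) = 895531.0560 * exp(-75014.9920/(8.314*309.8690)) = 2.0246e-07 1/s
k2 = A * exp(-Ea/(R*T2)) = 895531.0560 * exp(-75014.9920/(8.314*327.2410)) = 9.4985e-07 1/s
k2/k1 = 9.4985e-07 / 2.0246e-07 = 4.6915


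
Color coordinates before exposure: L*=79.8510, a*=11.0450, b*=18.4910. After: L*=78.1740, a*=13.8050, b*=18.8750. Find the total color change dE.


dL = -1.6770, da = 2.7600, db = 0.3840
dE = sqrt((-1.6770)^2 + 2.7600^2 + 0.3840^2) = 3.2523


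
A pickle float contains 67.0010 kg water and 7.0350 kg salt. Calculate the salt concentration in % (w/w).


Formula: Conc = salt / (water + salt) * 100
Substituting: Conc = 7.0350 / (67.0010 + 7.0350) * 100
Result: 9.5021 %


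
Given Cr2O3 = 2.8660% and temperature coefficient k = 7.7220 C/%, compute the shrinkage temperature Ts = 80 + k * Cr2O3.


Formula: Ts = 80 + k * Cr2O3
Substituting: Ts = 80 + 7.7220 * 2.8660
Result: 102.1313 C


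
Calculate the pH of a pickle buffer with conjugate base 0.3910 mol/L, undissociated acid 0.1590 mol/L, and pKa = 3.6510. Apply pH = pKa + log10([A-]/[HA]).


ratio = [A-] / [HA] = 0.3910 / 0.1590 = 2.4591
log10(ratio) = 0.3908
pH = pKa + log10(ratio) = 3.6510 + 0.3908 = 4.0418


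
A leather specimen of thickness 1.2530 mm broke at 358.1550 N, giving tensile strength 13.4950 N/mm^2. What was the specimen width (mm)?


Formula: w = F / (TS * t)
Substituting: w = 358.1550 / (13.4950 * 1.2530)
Result: 21.1810 mm


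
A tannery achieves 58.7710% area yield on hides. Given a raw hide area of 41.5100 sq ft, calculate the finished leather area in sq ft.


Formula: finished = raw * yield / 100
Substituting: finished = 41.5100 * 58.7710 / 100
Result: 24.3958 sq ft


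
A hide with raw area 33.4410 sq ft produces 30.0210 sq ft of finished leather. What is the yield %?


Formula: Yield = finished / raw * 100
Substituting: Yield = 30.0210 / 33.4410 * 100
Result: 89.7730 %


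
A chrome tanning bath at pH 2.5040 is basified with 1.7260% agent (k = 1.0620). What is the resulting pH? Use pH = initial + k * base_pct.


Formula: pH_final = pH_initial + k * base_pct
Substituting: pH_final = 2.5040 + 1.0620 * 1.7260
Result: 4.3370


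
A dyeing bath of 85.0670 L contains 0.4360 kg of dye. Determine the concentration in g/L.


Formula: Conc = dye_mass(kg) / volume(L) * 1000
Substituting: Conc = 0.4360 / 85.0670 * 1000
Result: 5.1254 g/L


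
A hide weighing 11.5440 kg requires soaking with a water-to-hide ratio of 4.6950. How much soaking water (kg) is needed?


Formula: Water = hide_weight * ratio
Substituting: Water = 11.5440 * 4.6950
Result: 54.1991 kg


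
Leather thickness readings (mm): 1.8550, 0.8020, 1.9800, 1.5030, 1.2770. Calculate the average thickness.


Formula: Average = sum / n
Substituting: Average = 7.4170 / 5
Result: 1.4834 mm


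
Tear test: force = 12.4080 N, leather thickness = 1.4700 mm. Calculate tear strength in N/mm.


Formula: Tear strength = force / thickness
Substituting: Tear strength = 12.4080 / 1.4700
Result: 8.4408 N/mm


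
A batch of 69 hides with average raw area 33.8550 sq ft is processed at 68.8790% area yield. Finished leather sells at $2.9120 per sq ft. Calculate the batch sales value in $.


Raw_total = N * avg_area = 69 * 33.8550 = 2335.9950 sq ft
Finished = Raw_total * yield / 100 = 2335.9950 * 68.8790 / 100 = 1609.0100 sq ft
Value = Finished * price = 1609.0100 * 2.9120 = 4685.4371 $


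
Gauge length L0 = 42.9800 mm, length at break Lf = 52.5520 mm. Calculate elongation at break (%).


Formula: Elongation = (Lf - L0) / L0 * 100
Substituting: Elongation = (52.5520 - 42.9800) / 42.9800 * 100
Result: 22.2708 %


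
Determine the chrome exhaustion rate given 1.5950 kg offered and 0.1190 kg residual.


Formula: Uptake = (offered - residual) / offered * 100
Substituting: Uptake = (1.5950 - 0.1190) / 1.5950 * 100
Result: 92.5392 %


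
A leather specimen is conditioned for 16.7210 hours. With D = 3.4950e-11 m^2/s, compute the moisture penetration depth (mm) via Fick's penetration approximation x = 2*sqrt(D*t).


t = 16.7210 hr * 3600 = 60195.6000 s
D * t = 3.4950e-11 * 60195.6000 = 2.1038e-06
x = 2 * sqrt(D*t) = 2 * sqrt(2.1038e-06) = 0.00290092 m = 2.9009 mm


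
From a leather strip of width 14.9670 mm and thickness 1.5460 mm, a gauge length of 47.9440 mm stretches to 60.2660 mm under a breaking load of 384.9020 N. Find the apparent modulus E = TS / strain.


TS = F / (w * t) = 384.9020 / (14.9670 * 1.5460) = 16.6344 N/mm^2
strain = (Lf - L0) / L0 = (60.2660 - 47.9440) / 47.9440 = 0.2570
E = TS / strain = 16.6344 / 0.2570 = 64.7231 N/mm^2


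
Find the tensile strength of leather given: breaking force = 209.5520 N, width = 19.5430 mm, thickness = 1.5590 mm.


Formula: TS = force / (width * thickness)
Substituting: TS = 209.5520 / (19.5430 * 1.5590)
Result: 6.8779 N/mm^2


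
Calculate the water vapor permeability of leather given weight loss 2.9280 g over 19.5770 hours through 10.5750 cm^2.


Formula: WVP = loss / (area * time)
Substituting: WVP = 2.9280 / (10.5750 * 19.5770)
Result: 0.0141431 g/(cm^2*hr)


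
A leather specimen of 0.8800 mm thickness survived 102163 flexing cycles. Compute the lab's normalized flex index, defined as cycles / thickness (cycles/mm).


Formula: Index = cycles / thickness
Substituting: Index = 102163 / 0.8800
Result: 116094.3182 cycles/mm


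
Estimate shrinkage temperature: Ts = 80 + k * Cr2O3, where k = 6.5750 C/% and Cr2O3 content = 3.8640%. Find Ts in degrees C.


Formula: Ts = 80 + k * Cr2O3
Substituting: Ts = 80 + 6.5750 * 3.8640
Result: 105.4058 C


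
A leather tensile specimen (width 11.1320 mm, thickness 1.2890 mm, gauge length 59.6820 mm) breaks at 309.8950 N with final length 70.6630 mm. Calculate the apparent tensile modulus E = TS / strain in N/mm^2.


TS = F / (w * t) = 309.8950 / (11.1320 * 1.2890) = 21.5968 N/mm^2
strain = (Lf - L0) / L0 = (70.6630 - 59.6820) / 59.6820 = 0.1840
E = TS / strain = 21.5968 / 0.1840 = 117.3789 N/mm^2


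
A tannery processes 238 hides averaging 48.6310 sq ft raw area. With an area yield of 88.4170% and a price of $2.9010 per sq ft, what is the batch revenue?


Raw_total = N * avg_area = 238 * 48.6310 = 11574.1780 sq ft
Finished = Raw_total * yield / 100 = 11574.1780 * 88.4170 / 100 = 10233.5410 sq ft
Value = Finished * price = 10233.5410 * 2.9010 = 29687.5023 $


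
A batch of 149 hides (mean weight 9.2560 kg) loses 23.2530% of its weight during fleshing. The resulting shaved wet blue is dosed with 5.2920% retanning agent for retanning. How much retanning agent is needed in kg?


Total_raw = N * avg_wt = 149 * 9.2560 = 1379.1440 kg
Substrate = Total_raw * (1 - loss/100) = 1379.1440 * (1 - 23.2530/100) = 1058.4516 kg
Retan = Substrate * pct / 100 = 1058.4516 * 5.2920 / 100 = 56.0133 kg


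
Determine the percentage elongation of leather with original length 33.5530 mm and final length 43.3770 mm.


Formula: Elongation = (Lf - L0) / L0 * 100
Substituting: Elongation = (43.3770 - 33.5530) / 33.5530 * 100
Result: 29.2791 %


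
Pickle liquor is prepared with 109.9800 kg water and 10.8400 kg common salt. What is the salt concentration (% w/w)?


Formula: Conc = salt / (water + salt) * 100
Substituting: Conc = 10.8400 / (109.9800 + 10.8400) * 100
Result: 8.9720 %


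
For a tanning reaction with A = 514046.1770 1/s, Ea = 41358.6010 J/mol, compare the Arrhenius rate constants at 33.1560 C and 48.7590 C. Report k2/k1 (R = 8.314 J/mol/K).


T1 = 33.1560 + 273.15 = 306.3060 K; T2 = 48.7590 + 273.15 = 321.9090 K
k1 = A * exp(-Ea/(R*T1)) = 514046.1770 * exp(-41358.6010/(8.314*306.3060)) = 0.0454808 1/s
k2 = A * exp(-Ea/(R*T2)) = 514046.1770 * exp(-41358.6010/(8.314*321.9090)) = 0.0999302 1/s
k2/k1 = 0.0999302 / 0.0454808 = 2.1972


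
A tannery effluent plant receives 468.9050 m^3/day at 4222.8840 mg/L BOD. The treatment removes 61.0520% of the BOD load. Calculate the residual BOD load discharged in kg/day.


Load_in = volume * conc / 1000 = 468.9050 * 4222.8840 / 1000 = 1980.1314 kg/day
Removed = Load_in * eff / 100 = 1980.1314 * 61.0520 / 100 = 1208.9098 kg/day
Load_out = Load_in - Removed = 1980.1314 - 1208.9098 = 771.2216 kg/day


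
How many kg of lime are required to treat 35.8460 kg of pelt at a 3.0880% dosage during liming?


Formula: Lime = substrate * pct / 100
Substituting: Lime = 35.8460 * 3.0880 / 100
Result: 1.1069 kg


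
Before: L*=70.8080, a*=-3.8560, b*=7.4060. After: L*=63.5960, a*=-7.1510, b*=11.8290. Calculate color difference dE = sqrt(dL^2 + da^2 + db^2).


dL = -7.2120, da = -3.2950, db = 4.4230
dE = sqrt((-7.2120)^2 + (-3.2950)^2 + 4.4230^2) = 9.0793


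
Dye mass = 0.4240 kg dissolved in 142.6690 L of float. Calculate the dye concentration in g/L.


Formula: Conc = dye_mass(kg) / volume(L) * 1000
Substituting: Conc = 0.4240 / 142.6690 * 1000
Result: 2.9719 g/L


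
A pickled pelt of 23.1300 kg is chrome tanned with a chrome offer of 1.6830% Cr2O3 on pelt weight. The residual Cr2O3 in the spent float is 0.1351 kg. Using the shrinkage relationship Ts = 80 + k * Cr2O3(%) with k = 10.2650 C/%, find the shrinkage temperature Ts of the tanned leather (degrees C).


Offered = pelt * offer_pct / 100 = 23.1300 * 1.6830 / 100 = 0.3893 kg
Uptake = offered - residual = 0.3893 - 0.1351 = 0.2542 kg
Cr2O3% on pelt = uptake / pelt * 100 = 0.2542 / 23.1300 * 100 = 1.0989 %
Ts = 80 + k * Cr2O3% = 80 + 10.2650 * 1.0989 = 91.2803 C


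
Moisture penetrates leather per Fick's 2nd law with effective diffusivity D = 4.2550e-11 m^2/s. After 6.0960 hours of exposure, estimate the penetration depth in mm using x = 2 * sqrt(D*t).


t = 6.0960 hr * 3600 = 21945.6000 s
D * t = 4.2550e-11 * 21945.6000 = 9.3379e-07
x = 2 * sqrt(D*t) = 2 * sqrt(9.3379e-07) = 0.00193265 m = 1.9327 mm


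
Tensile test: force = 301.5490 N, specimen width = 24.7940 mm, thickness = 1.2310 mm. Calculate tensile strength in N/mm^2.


Formula: TS = force / (width * thickness)
Substituting: TS = 301.5490 / (24.7940 * 1.2310)
Result: 9.8799 N/mm^2


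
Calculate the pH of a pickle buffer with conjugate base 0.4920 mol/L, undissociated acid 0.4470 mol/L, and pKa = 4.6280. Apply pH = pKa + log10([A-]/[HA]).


ratio = [A-] / [HA] = 0.4920 / 0.4470 = 1.1007
log10(ratio) = 0.0416576
pH = pKa + log10(ratio) = 4.6280 + 0.0416576 = 4.6697


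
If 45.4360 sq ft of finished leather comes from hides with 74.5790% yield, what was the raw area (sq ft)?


Formula: raw = finished * 100 / yield
Substituting: raw = 45.4360 * 100 / 74.5790
Result: 60.9233 sq ft


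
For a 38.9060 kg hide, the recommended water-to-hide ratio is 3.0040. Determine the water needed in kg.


Formula: Water = hide_weight * ratio
Substituting: Water = 38.9060 * 3.0040
Result: 116.8736 kg


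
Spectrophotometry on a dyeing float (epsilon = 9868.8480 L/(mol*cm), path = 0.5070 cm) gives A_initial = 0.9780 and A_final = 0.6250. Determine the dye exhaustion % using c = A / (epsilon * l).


c_initial = A_i / (epsilon * l) = 0.9780 / (9868.8480 * 0.5070) = 1.9546e-04 mol/L
c_final = A_f / (epsilon * l) = 0.6250 / (9868.8480 * 0.5070) = 1.2491e-04 mol/L
Exhaustion = (c_initial - c_final) / c_initial * 100 = (1.9546e-04 - 1.2491e-04) / 1.9546e-04 * 100 = 36.0941 %


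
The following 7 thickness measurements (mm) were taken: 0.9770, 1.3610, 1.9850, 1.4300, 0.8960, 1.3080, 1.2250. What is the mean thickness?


Formula: Average = sum / n
Substituting: Average = 9.1820 / 7
Result: 1.3117 mm


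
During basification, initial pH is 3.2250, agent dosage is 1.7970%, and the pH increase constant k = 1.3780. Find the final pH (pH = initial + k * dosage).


Formula: pH_final = pH_initial + k * base_pct
Substituting: pH_final = 3.2250 + 1.3780 * 1.7970
Result: 5.7013


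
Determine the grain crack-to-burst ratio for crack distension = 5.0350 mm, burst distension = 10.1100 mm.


Formula: Ratio = crack / burst
Substituting: Ratio = 5.0350 / 10.1100
Result: 0.4980


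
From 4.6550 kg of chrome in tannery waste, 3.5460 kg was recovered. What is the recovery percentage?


Formula: Recovery = recovered / input * 100
Substituting: Recovery = 3.5460 / 4.6550 * 100
Result: 76.1762 %


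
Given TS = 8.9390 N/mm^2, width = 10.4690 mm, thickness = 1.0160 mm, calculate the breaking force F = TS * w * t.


Formula: F = TS * w * t
Substituting: F = 8.9390 * 10.4690 * 1.0160
Result: 95.0797 N


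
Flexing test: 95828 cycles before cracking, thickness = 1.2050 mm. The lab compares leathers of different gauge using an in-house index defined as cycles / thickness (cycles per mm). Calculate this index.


Formula: Index = cycles / thickness
Substituting: Index = 95828 / 1.2050
Result: 79525.3112 cycles/mm


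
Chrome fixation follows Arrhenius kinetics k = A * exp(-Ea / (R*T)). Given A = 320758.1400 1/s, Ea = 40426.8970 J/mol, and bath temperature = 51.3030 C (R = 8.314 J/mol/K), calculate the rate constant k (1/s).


T_K = T_C + 273.15 = 51.3030 + 273.15 = 324.4530 K
exponent = -Ea / (R * T_K) = -40426.8970 / (8.314 * 324.4530) = -14.9868
k = A * exp(exponent) = 320758.1400 * exp(-14.9868) = 0.0994255 1/s


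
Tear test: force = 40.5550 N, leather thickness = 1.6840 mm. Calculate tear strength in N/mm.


Formula: Tear strength = force / thickness
Substituting: Tear strength = 40.5550 / 1.6840
Result: 24.0825 N/mm


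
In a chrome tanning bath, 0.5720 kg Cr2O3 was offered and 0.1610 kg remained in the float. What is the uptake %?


Formula: Uptake = (offered - residual) / offered * 100
Substituting: Uptake = (0.5720 - 0.1610) / 0.5720 * 100
Result: 71.8531 %


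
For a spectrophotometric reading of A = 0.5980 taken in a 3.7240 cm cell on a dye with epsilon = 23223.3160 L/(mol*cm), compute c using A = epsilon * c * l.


Formula: c = A / (epsilon * l)
Substituting: c = 0.5980 / (23223.3160 * 3.7240)
Result: 6.9146e-06 mol/L


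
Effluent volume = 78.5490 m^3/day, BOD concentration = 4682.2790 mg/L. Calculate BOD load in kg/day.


Formula: BOD_load = volume * conc / 1000
Substituting: BOD_load = 78.5490 * 4682.2790 / 1000
Result: 367.7883 kg/day


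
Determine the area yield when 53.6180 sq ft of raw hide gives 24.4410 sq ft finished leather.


Formula: Yield = finished / raw * 100
Substituting: Yield = 24.4410 / 53.6180 * 100
Result: 45.5836 %


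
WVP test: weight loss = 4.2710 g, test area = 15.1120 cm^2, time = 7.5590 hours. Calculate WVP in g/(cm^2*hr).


Formula: WVP = loss / (area * time)
Substituting: WVP = 4.2710 / (15.1120 * 7.5590)
Result: 0.037389 g/(cm^2*hr)


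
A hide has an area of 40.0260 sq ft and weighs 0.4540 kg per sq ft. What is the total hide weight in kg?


Formula: Weight = area * weight_per_sqft
Substituting: Weight = 40.0260 * 0.4540
Result: 18.1718 kg


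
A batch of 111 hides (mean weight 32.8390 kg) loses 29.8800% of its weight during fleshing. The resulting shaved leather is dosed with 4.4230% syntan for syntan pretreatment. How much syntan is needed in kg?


Total_raw = N * avg_wt = 111 * 32.8390 = 3645.1290 kg
Substrate = Total_raw * (1 - loss/100) = 3645.1290 * (1 - 29.8800/100) = 2555.9645 kg
Syntan = Substrate * pct / 100 = 2555.9645 * 4.4230 / 100 = 113.0503 kg


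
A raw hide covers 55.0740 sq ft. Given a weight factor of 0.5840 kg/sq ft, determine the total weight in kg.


Formula: Weight = area * weight_per_sqft
Substituting: Weight = 55.0740 * 0.5840
Result: 32.1632 kg


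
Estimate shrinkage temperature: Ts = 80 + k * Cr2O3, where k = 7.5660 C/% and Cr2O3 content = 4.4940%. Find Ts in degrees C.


Formula: Ts = 80 + k * Cr2O3
Substituting: Ts = 80 + 7.5660 * 4.4940
Result: 114.0016 C


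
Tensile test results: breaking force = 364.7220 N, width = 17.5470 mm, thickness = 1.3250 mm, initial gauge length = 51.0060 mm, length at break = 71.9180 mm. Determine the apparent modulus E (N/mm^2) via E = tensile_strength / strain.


TS = F / (w * t) = 364.7220 / (17.5470 * 1.3250) = 15.6871 N/mm^2
strain = (Lf - L0) / L0 = (71.9180 - 51.0060) / 51.0060 = 0.4100
E = TS / strain = 15.6871 / 0.4100 = 38.2621 N/mm^2


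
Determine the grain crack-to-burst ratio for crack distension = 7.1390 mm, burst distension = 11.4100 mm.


Formula: Ratio = crack / burst
Substituting: Ratio = 7.1390 / 11.4100
Result: 0.6257


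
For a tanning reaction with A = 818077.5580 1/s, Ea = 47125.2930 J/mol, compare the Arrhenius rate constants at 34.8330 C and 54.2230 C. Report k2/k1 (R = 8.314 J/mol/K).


T1 = 34.8330 + 273.15 = 307.9830 K; T2 = 54.2230 + 273.15 = 327.3730 K
k1 = A * exp(-Ea/(R*T1)) = 818077.5580 * exp(-47125.2930/(8.314*307.9830)) = 0.00831659 1/s
k2 = A * exp(-Ea/(R*T2)) = 818077.5580 * exp(-47125.2930/(8.314*327.3730)) = 0.0247374 1/s
k2/k1 = 0.0247374 / 0.00831659 = 2.9745


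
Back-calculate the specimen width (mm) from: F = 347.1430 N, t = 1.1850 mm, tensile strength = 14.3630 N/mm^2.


Formula: w = F / (TS * t)
Substituting: w = 347.1430 / (14.3630 * 1.1850)
Result: 20.3960 mm


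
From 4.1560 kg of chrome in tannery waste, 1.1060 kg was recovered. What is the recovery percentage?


Formula: Recovery = recovered / input * 100
Substituting: Recovery = 1.1060 / 4.1560 * 100
Result: 26.6121 %


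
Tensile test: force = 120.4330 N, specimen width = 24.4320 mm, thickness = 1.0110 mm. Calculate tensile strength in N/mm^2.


Formula: TS = force / (width * thickness)
Substituting: TS = 120.4330 / (24.4320 * 1.0110)
Result: 4.8757 N/mm^2


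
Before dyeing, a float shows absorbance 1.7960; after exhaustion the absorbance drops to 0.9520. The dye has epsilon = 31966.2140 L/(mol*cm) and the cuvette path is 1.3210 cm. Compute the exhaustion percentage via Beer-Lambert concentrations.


c_initial = A_i / (epsilon * l) = 1.7960 / (31966.2140 * 1.3210) = 4.2532e-05 mol/L
c_final = A_f / (epsilon * l) = 0.9520 / (31966.2140 * 1.3210) = 2.2545e-05 mol/L
Exhaustion = (c_initial - c_final) / c_initial * 100 = (4.2532e-05 - 2.2545e-05) / 4.2532e-05 * 100 = 46.9933 %


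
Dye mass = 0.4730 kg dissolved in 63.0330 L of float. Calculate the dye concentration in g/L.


Formula: Conc = dye_mass(kg) / volume(L) * 1000
Substituting: Conc = 0.4730 / 63.0330 * 1000
Result: 7.5040 g/L


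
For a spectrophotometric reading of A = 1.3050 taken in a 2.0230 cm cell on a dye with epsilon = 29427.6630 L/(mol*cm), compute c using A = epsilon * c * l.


Formula: c = A / (epsilon * l)
Substituting: c = 1.3050 / (29427.6630 * 2.0230)
Result: 2.1921e-05 mol/L


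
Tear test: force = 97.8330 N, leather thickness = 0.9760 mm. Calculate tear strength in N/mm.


Formula: Tear strength = force / thickness
Substituting: Tear strength = 97.8330 / 0.9760
Result: 100.2387 N/mm


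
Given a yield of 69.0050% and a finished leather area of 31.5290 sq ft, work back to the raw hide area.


Formula: raw = finished * 100 / yield
Substituting: raw = 31.5290 * 100 / 69.0050
Result: 45.6909 sq ft


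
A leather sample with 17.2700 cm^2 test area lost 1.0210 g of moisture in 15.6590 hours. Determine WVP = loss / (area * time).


Formula: WVP = loss / (area * time)
Substituting: WVP = 1.0210 / (17.2700 * 15.6590)
Result: 0.00377546 g/(cm^2*hr)


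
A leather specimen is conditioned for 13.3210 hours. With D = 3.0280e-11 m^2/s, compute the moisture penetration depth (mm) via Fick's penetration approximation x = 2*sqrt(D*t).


t = 13.3210 hr * 3600 = 47955.6000 s
D * t = 3.0280e-11 * 47955.6000 = 1.4521e-06
x = 2 * sqrt(D*t) = 2 * sqrt(1.4521e-06) = 0.00241006 m = 2.4101 mm


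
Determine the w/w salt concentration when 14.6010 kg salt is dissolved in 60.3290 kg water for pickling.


Formula: Conc = salt / (water + salt) * 100
Substituting: Conc = 14.6010 / (60.3290 + 14.6010) * 100
Result: 19.4862 %


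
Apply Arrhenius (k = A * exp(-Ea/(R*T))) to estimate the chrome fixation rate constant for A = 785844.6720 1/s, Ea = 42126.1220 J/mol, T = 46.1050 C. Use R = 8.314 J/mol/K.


T_K = T_C + 273.15 = 46.1050 + 273.15 = 319.2550 K
exponent = -Ea / (R * T_K) = -42126.1220 / (8.314 * 319.2550) = -15.8710
k = A * exp(exponent) = 785844.6720 * exp(-15.8710) = 0.1006 1/s


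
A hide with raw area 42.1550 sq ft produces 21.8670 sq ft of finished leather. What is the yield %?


Formula: Yield = finished / raw * 100
Substituting: Yield = 21.8670 / 42.1550 * 100
Result: 51.8729 %


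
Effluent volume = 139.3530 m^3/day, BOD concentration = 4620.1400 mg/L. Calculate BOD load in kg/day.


Formula: BOD_load = volume * conc / 1000
Substituting: BOD_load = 139.3530 * 4620.1400 / 1000
Result: 643.8304 kg/day


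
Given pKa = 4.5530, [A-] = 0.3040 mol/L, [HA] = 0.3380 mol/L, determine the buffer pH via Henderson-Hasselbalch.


ratio = [A-] / [HA] = 0.3040 / 0.3380 = 0.8994
log10(ratio) = -0.0460431
pH = pKa + log10(ratio) = 4.5530 - 0.0460431 = 4.5070


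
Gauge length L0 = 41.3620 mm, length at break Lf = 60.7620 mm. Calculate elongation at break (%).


Formula: Elongation = (Lf - L0) / L0 * 100
Substituting: Elongation = (60.7620 - 41.3620) / 41.3620 * 100
Result: 46.9030 %


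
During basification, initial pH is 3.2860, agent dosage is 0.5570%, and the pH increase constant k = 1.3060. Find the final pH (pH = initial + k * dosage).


Formula: pH_final = pH_initial + k * base_pct
Substituting: pH_final = 3.2860 + 1.3060 * 0.5570
Result: 4.0134


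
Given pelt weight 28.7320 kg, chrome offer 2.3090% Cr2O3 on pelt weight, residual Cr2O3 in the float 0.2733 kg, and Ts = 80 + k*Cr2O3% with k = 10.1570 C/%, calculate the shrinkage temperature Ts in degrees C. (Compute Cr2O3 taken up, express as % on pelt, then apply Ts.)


Offered = pelt * offer_pct / 100 = 28.7320 * 2.3090 / 100 = 0.6634 kg
Uptake = offered - residual = 0.6634 - 0.2733 = 0.3901 kg
Cr2O3% on pelt = uptake / pelt * 100 = 0.3901 / 28.7320 * 100 = 1.3578 %
Ts = 80 + k * Cr2O3% = 80 + 10.1570 * 1.3578 = 93.7911 C


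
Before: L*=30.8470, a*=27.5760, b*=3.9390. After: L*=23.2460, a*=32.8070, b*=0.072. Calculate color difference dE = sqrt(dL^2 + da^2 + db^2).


dL = -7.6010, da = 5.2310, db = -3.8670
dE = sqrt((-7.6010)^2 + 5.2310^2 + (-3.8670)^2) = 10.0046


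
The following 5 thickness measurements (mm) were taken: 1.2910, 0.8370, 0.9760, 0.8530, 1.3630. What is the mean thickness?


Formula: Average = sum / n
Substituting: Average = 5.3200 / 5
Result: 1.0640 mm


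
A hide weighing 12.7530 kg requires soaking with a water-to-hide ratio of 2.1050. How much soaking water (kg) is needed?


Formula: Water = hide_weight * ratio
Substituting: Water = 12.7530 * 2.1050
Result: 26.8451 kg


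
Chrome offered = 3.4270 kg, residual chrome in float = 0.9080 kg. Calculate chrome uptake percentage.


Formula: Uptake = (offered - residual) / offered * 100
Substituting: Uptake = (3.4270 - 0.9080) / 3.4270 * 100
Result: 73.5045 %


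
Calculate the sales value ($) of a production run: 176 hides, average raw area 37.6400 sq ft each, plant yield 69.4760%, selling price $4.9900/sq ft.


Raw_total = N * avg_area = 176 * 37.6400 = 6624.6400 sq ft
Finished = Raw_total * yield / 100 = 6624.6400 * 69.4760 / 100 = 4602.5349 sq ft
Value = Finished * price = 4602.5349 * 4.9900 = 22966.6491 $


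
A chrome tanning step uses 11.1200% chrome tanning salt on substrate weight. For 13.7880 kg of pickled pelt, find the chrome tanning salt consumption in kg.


Formula: Chrome = substrate * pct / 100
Substituting: Chrome = 13.7880 * 11.1200 / 100
Result: 1.5332 kg


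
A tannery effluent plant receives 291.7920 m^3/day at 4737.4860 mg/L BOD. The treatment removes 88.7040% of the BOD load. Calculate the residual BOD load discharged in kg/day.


Load_in = volume * conc / 1000 = 291.7920 * 4737.4860 / 1000 = 1382.3605 kg/day
Removed = Load_in * eff / 100 = 1382.3605 * 88.7040 / 100 = 1226.2091 kg/day
Load_out = Load_in - Removed = 1382.3605 - 1226.2091 = 156.1514 kg/day


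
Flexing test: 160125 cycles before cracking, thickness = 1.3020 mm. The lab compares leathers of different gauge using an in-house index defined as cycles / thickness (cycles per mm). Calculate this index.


Formula: Index = cycles / thickness
Substituting: Index = 160125 / 1.3020
Result: 122983.8710 cycles/mm


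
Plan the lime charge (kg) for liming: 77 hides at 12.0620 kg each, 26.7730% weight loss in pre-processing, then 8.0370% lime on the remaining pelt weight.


Total_raw = N * avg_wt = 77 * 12.0620 = 928.7740 kg
Substrate = Total_raw * (1 - loss/100) = 928.7740 * (1 - 26.7730/100) = 680.1133 kg
Lime = Substrate * pct / 100 = 680.1133 * 8.0370 / 100 = 54.6607 kg


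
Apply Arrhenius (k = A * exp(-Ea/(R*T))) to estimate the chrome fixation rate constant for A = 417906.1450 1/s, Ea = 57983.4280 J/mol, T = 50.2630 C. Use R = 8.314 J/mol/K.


T_K = T_C + 273.15 = 50.2630 + 273.15 = 323.4130 K
exponent = -Ea / (R * T_K) = -57983.4280 / (8.314 * 323.4130) = -21.5644
k = A * exp(exponent) = 417906.1450 * exp(-21.5644) = 1.8022e-04 1/s


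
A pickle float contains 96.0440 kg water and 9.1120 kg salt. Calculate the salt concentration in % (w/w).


Formula: Conc = salt / (water + salt) * 100
Substituting: Conc = 9.1120 / (96.0440 + 9.1120) * 100
Result: 8.6652 %


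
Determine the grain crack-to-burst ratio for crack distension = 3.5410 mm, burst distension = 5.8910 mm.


Formula: Ratio = crack / burst
Substituting: Ratio = 3.5410 / 5.8910
Result: 0.6011


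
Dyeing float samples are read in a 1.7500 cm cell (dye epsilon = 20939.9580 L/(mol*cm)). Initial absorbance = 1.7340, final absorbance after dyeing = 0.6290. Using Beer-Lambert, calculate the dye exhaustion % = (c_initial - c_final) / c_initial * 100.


c_initial = A_i / (epsilon * l) = 1.7340 / (20939.9580 * 1.7500) = 4.7319e-05 mol/L
c_final = A_f / (epsilon * l) = 0.6290 / (20939.9580 * 1.7500) = 1.7165e-05 mol/L
Exhaustion = (c_initial - c_final) / c_initial * 100 = (4.7319e-05 - 1.7165e-05) / 4.7319e-05 * 100 = 63.7255 %


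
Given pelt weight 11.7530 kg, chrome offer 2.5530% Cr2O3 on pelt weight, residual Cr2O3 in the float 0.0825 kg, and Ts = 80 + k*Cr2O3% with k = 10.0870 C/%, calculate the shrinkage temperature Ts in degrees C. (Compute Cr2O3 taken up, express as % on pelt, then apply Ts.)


Offered = pelt * offer_pct / 100 = 11.7530 * 2.5530 / 100 = 0.3001 kg
Uptake = offered - residual = 0.3001 - 0.0825 = 0.2176 kg
Cr2O3% on pelt = uptake / pelt * 100 = 0.2176 / 11.7530 * 100 = 1.8511 %
Ts = 80 + k * Cr2O3% = 80 + 10.0870 * 1.8511 = 98.6716 C


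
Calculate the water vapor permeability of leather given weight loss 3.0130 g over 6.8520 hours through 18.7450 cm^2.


Formula: WVP = loss / (area * time)
Substituting: WVP = 3.0130 / (18.7450 * 6.8520)
Result: 0.0234583 g/(cm^2*hr)


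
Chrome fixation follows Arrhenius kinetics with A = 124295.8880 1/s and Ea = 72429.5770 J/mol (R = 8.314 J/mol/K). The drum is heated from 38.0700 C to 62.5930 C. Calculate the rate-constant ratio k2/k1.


T1 = 38.0700 + 273.15 = 311.2200 K; T2 = 62.5930 + 273.15 = 335.7430 K
k1 = A * exp(-Ea/(R*T1)) = 124295.8880 * exp(-72429.5770/(8.314*311.2200)) = 8.6608e-08 1/s
k2 = A * exp(-Ea/(R*T2)) = 124295.8880 * exp(-72429.5770/(8.314*335.7430)) = 6.6913e-07 1/s
k2/k1 = 6.6913e-07 / 8.6608e-08 = 7.7259


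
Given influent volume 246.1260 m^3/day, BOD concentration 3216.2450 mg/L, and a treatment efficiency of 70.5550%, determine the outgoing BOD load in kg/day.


Load_in = volume * conc / 1000 = 246.1260 * 3216.2450 / 1000 = 791.6015 kg/day
Removed = Load_in * eff / 100 = 791.6015 * 70.5550 / 100 = 558.5145 kg/day
Load_out = Load_in - Removed = 791.6015 - 558.5145 = 233.0871 kg/day


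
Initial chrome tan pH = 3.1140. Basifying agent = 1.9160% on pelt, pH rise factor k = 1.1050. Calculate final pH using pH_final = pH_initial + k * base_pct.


Formula: pH_final = pH_initial + k * base_pct
Substituting: pH_final = 3.1140 + 1.1050 * 1.9160
Result: 5.2312


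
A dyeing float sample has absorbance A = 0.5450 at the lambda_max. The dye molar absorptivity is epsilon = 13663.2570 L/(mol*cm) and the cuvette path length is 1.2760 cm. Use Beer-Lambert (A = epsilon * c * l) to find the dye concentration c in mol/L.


Formula: c = A / (epsilon * l)
Substituting: c = 0.5450 / (13663.2570 * 1.2760)
Result: 3.1260e-05 mol/L


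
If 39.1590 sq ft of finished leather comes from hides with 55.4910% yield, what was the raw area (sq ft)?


Formula: raw = finished * 100 / yield
Substituting: raw = 39.1590 * 100 / 55.4910
Result: 70.5682 sq ft


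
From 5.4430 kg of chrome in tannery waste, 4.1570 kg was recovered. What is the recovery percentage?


Formula: Recovery = recovered / input * 100
Substituting: Recovery = 4.1570 / 5.4430 * 100
Result: 76.3733 %


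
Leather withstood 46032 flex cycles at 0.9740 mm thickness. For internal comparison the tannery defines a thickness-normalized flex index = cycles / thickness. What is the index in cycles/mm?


Formula: Index = cycles / thickness
Substituting: Index = 46032 / 0.9740
Result: 47260.7803 cycles/mm


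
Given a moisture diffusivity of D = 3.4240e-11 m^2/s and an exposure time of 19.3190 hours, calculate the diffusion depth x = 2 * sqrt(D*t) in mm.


t = 19.3190 hr * 3600 = 69548.4000 s
D * t = 3.4240e-11 * 69548.4000 = 2.3813e-06
x = 2 * sqrt(D*t) = 2 * sqrt(2.3813e-06) = 0.00308632 m = 3.0863 mm


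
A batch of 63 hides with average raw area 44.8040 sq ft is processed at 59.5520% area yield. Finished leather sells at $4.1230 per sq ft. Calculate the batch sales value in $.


Raw_total = N * avg_area = 63 * 44.8040 = 2822.6520 sq ft
Finished = Raw_total * yield / 100 = 2822.6520 * 59.5520 / 100 = 1680.9457 sq ft
Value = Finished * price = 1680.9457 * 4.1230 = 6930.5392 $


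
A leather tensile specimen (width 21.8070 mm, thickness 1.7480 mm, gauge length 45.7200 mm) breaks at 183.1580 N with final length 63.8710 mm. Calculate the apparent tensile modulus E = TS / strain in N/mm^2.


TS = F / (w * t) = 183.1580 / (21.8070 * 1.7480) = 4.8049 N/mm^2
strain = (Lf - L0) / L0 = (63.8710 - 45.7200) / 45.7200 = 0.3970
E = TS / strain = 4.8049 / 0.3970 = 12.1030 N/mm^2


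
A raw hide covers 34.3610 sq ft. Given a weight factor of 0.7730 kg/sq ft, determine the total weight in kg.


Formula: Weight = area * weight_per_sqft
Substituting: Weight = 34.3610 * 0.7730
Result: 26.5611 kg


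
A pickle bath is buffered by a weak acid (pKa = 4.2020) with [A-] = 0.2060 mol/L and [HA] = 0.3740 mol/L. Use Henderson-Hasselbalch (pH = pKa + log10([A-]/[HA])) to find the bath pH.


ratio = [A-] / [HA] = 0.2060 / 0.3740 = 0.5508
log10(ratio) = -0.2590
pH = pKa + log10(ratio) = 4.2020 - 0.2590 = 3.9430


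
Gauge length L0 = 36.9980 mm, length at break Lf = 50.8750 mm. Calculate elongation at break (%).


Formula: Elongation = (Lf - L0) / L0 * 100
Substituting: Elongation = (50.8750 - 36.9980) / 36.9980 * 100
Result: 37.5074 %


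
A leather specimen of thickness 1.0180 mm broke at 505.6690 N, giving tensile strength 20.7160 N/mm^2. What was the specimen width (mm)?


Formula: w = F / (TS * t)
Substituting: w = 505.6690 / (20.7160 * 1.0180)
Result: 23.9780 mm


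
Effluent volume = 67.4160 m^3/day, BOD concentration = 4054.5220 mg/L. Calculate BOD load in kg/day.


Formula: BOD_load = volume * conc / 1000
Substituting: BOD_load = 67.4160 * 4054.5220 / 1000
Result: 273.3397 kg/day


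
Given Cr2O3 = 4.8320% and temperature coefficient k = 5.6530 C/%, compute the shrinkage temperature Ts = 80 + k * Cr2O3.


Formula: Ts = 80 + k * Cr2O3
Substituting: Ts = 80 + 5.6530 * 4.8320
Result: 107.3153 C


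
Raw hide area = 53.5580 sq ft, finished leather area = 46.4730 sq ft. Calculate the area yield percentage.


Formula: Yield = finished / raw * 100
Substituting: Yield = 46.4730 / 53.5580 * 100
Result: 86.7714 %


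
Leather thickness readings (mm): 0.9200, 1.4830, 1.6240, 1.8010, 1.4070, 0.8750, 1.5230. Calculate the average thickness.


Formula: Average = sum / n
Substituting: Average = 9.6330 / 7
Result: 1.3761 mm


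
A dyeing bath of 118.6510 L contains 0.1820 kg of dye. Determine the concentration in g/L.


Formula: Conc = dye_mass(kg) / volume(L) * 1000
Substituting: Conc = 0.1820 / 118.6510 * 1000
Result: 1.5339 g/L


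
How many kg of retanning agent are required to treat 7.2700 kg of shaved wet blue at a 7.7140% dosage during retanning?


Formula: Retan = substrate * pct / 100
Substituting: Retan = 7.2700 * 7.7140 / 100
Result: 0.5608 kg


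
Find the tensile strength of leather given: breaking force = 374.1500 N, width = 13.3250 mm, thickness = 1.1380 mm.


Formula: TS = force / (width * thickness)
Substituting: TS = 374.1500 / (13.3250 * 1.1380)
Result: 24.6738 N/mm^2


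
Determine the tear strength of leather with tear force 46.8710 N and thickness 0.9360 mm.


Formula: Tear strength = force / thickness
Substituting: Tear strength = 46.8710 / 0.9360
Result: 50.0759 N/mm


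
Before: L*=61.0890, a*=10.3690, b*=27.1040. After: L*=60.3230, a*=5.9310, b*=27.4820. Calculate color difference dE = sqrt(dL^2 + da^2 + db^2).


dL = -0.7660, da = -4.4380, db = 0.3780
dE = sqrt((-0.7660)^2 + (-4.4380)^2 + 0.3780^2) = 4.5195


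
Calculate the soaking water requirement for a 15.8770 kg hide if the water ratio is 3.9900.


Formula: Water = hide_weight * ratio
Substituting: Water = 15.8770 * 3.9900
Result: 63.3492 kg


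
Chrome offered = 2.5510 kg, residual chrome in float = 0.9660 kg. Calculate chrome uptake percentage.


Formula: Uptake = (offered - residual) / offered * 100
Substituting: Uptake = (2.5510 - 0.9660) / 2.5510 * 100
Result: 62.1325 %


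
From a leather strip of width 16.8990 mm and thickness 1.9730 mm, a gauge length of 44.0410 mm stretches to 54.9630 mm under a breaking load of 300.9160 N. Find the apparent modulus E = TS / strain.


TS = F / (w * t) = 300.9160 / (16.8990 * 1.9730) = 9.0252 N/mm^2
strain = (Lf - L0) / L0 = (54.9630 - 44.0410) / 44.0410 = 0.2480
E = TS / strain = 9.0252 / 0.2480 = 36.3925 N/mm^2


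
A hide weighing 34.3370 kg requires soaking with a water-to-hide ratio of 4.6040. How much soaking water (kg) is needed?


Formula: Water = hide_weight * ratio
Substituting: Water = 34.3370 * 4.6040
Result: 158.0875 kg
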